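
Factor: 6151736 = 2^3*47^1*16361^1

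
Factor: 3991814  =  2^1 * 263^1*7589^1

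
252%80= 12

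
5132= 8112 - 2980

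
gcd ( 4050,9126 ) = 54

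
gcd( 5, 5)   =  5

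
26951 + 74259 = 101210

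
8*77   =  616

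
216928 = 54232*4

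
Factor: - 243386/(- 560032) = 299/688 = 2^(-4 )*13^1*23^1*43^(-1)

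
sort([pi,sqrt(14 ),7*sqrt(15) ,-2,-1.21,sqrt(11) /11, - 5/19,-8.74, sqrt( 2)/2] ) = [-8.74,-2,-1.21,-5/19, sqrt(11)/11,sqrt(2) /2,pi, sqrt(14),7*sqrt( 15) ]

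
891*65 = 57915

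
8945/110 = 81  +  7/22 = 81.32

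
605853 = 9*67317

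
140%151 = 140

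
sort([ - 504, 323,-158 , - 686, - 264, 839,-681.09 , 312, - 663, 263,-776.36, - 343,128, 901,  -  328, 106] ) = [ - 776.36, - 686, -681.09, - 663,-504, - 343 , - 328, -264, - 158, 106, 128, 263, 312, 323, 839, 901]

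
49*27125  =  1329125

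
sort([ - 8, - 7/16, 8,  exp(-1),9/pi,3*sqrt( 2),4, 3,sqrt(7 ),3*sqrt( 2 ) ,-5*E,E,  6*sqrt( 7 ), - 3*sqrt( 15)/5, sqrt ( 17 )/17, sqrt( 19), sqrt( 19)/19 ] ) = [ - 5*E,-8, - 3*sqrt(15 )/5, - 7/16,sqrt( 19)/19,sqrt(17 )/17, exp(- 1),sqrt( 7 ),E, 9/pi,  3,  4, 3*sqrt( 2 ),3*sqrt( 2),sqrt(19),8, 6 *sqrt(7)]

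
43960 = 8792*5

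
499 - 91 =408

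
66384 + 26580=92964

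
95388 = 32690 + 62698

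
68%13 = 3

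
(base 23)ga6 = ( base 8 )20774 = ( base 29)aa0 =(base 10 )8700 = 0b10000111111100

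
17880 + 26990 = 44870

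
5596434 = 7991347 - 2394913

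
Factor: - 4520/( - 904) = 5^1 = 5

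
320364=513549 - 193185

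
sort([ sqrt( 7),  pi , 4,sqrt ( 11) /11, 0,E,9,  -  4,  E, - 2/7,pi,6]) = [ - 4, - 2/7  ,  0,sqrt(11 )/11,sqrt(7 ),E, E,pi, pi, 4,  6,9 ]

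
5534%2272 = 990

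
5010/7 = 5010/7  =  715.71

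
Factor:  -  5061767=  - 17^1*79^1*3769^1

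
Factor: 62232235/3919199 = 5^1*13^1*957419^1*3919199^(-1) 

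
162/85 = 162/85 = 1.91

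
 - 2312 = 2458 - 4770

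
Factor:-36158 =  - 2^1*101^1 * 179^1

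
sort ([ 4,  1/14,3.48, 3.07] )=[ 1/14,3.07,3.48, 4]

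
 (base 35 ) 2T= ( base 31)36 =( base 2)1100011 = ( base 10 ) 99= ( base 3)10200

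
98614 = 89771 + 8843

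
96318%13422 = 2364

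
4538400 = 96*47275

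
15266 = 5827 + 9439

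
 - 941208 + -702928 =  - 1644136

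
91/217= 13/31 = 0.42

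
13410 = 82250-68840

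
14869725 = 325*45753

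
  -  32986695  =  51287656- 84274351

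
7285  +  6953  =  14238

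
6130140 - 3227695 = 2902445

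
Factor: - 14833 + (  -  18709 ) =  - 2^1*31^1* 541^1 = - 33542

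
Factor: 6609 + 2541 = 9150= 2^1*3^1  *5^2 * 61^1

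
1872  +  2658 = 4530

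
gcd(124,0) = 124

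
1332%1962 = 1332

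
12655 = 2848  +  9807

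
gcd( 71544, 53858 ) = 2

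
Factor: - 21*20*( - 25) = 2^2 * 3^1*5^3*7^1 = 10500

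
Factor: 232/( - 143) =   -  2^3*11^( - 1 )*13^(-1)*29^1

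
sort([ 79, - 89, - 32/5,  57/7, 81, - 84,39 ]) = [ - 89,-84, - 32/5,57/7, 39, 79, 81 ]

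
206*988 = 203528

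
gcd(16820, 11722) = 2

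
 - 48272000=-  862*56000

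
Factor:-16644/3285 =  - 2^2* 3^( - 1) * 5^ (-1 ) *19^1 = - 76/15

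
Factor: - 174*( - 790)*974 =133886040 = 2^3*3^1*5^1*29^1*79^1*487^1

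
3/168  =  1/56  =  0.02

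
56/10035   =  56/10035=0.01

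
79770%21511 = 15237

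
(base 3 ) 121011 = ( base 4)12310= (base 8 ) 664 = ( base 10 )436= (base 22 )ji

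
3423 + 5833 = 9256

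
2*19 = 38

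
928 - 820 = 108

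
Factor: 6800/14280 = 10/21  =  2^1 * 3^(  -  1)*5^1*7^( - 1)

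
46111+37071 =83182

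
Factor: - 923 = -13^1*71^1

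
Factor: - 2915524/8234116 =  - 11^ ( - 1)*187139^ ( - 1 )*728881^1 = - 728881/2058529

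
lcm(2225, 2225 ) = 2225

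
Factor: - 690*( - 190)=131100 = 2^2*3^1 * 5^2*19^1*23^1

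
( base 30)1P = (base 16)37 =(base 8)67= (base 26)23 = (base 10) 55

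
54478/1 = 54478 = 54478.00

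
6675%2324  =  2027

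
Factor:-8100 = -2^2 * 3^4 * 5^2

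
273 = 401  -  128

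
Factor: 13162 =2^1  *  6581^1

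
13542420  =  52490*258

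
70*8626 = 603820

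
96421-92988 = 3433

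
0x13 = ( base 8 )23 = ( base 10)19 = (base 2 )10011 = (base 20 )j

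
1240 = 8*155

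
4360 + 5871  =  10231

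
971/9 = 971/9 = 107.89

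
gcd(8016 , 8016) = 8016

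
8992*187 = 1681504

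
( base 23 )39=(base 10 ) 78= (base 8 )116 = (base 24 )36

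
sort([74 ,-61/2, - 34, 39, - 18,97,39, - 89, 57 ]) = [  -  89, - 34,-61/2, - 18, 39, 39, 57 , 74,97]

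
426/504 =71/84= 0.85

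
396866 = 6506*61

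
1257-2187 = -930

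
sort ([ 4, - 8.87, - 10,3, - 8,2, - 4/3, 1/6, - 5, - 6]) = [  -  10 , - 8.87,-8,- 6, - 5, - 4/3,1/6, 2,3, 4 ]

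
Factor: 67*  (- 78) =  - 5226=- 2^1*3^1*13^1*67^1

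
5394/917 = 5394/917 = 5.88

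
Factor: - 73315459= - 7^1 *10473637^1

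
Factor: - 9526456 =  - 2^3*1190807^1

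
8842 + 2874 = 11716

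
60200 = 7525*8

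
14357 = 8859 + 5498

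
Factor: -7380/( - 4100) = 3^2*5^(  -  1) = 9/5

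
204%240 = 204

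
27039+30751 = 57790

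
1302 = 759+543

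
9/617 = 9/617 = 0.01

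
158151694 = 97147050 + 61004644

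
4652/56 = 83+ 1/14= 83.07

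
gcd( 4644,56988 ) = 36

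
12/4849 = 12/4849 = 0.00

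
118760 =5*23752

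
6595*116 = 765020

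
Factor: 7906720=2^5 * 5^1 * 49417^1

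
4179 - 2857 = 1322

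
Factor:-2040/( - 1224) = 3^( - 1)*5^1 = 5/3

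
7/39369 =7/39369 = 0.00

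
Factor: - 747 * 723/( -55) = 540081/55 = 3^3*5^( - 1 )*11^( - 1)*83^1*241^1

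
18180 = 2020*9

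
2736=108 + 2628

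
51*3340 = 170340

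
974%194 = 4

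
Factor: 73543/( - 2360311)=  - 251^1 * 293^1*2360311^(-1)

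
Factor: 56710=2^1* 5^1*53^1*107^1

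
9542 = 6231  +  3311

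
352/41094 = 176/20547= 0.01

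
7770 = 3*2590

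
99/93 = 33/31 = 1.06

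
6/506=3/253 = 0.01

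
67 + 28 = 95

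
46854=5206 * 9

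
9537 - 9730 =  -193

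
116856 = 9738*12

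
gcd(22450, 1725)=25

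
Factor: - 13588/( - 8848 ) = 43/28 = 2^(- 2 )*7^( -1 )*43^1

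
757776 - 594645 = 163131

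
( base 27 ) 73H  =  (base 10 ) 5201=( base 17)10gg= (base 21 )bge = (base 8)12121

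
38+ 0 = 38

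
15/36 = 5/12  =  0.42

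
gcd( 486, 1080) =54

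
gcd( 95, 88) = 1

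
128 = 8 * 16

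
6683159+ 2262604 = 8945763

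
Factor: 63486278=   2^1*29^1 * 359^1*3049^1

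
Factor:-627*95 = -59565 = - 3^1*5^1*11^1*19^2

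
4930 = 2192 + 2738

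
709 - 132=577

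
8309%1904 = 693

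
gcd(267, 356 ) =89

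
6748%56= 28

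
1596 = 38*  42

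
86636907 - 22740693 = 63896214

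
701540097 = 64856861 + 636683236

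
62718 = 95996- 33278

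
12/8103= 4/2701 = 0.00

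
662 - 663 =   -  1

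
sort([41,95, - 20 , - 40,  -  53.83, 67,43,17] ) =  [ - 53.83, - 40,- 20, 17, 41,43,67, 95 ]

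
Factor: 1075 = 5^2*43^1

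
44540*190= 8462600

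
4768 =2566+2202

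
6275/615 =10 + 25/123 = 10.20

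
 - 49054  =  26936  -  75990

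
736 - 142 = 594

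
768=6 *128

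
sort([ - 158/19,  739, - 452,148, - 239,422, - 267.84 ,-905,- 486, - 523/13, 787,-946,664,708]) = [ - 946, - 905 ,-486, - 452, - 267.84, -239,-523/13, - 158/19 , 148, 422,664,708,  739,  787 ] 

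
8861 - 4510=4351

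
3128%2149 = 979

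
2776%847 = 235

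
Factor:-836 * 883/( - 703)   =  38852/37 = 2^2*11^1*37^( - 1)*883^1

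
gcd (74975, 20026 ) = 1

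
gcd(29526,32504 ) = 2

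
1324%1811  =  1324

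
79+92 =171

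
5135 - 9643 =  - 4508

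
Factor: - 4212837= - 3^3*337^1*463^1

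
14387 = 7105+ 7282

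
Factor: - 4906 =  - 2^1*11^1*223^1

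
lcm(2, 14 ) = 14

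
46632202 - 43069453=3562749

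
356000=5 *71200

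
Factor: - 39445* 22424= - 2^3*5^1*7^3*23^1*2803^1 =- 884514680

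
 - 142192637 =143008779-285201416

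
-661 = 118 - 779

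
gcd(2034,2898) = 18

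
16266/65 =16266/65 = 250.25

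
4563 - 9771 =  - 5208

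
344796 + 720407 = 1065203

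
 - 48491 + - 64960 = - 113451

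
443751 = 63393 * 7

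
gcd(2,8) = 2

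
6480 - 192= 6288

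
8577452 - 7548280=1029172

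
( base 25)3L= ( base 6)240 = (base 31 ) 33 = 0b1100000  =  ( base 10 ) 96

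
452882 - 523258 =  - 70376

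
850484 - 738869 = 111615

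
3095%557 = 310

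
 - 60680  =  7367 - 68047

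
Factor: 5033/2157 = 7/3 = 3^(-1)*7^1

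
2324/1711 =1  +  613/1711= 1.36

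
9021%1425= 471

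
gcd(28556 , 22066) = 1298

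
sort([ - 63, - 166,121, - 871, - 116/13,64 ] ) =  [ - 871, - 166, - 63, - 116/13,64, 121] 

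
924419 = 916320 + 8099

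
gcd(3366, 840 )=6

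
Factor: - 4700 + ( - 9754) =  - 14454 = - 2^1*3^2 * 11^1 * 73^1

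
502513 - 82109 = 420404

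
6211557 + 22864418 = 29075975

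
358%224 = 134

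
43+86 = 129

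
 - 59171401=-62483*947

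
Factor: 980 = 2^2*5^1*7^2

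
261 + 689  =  950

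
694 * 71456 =49590464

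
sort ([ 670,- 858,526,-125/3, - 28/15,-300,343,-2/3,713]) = [ - 858, - 300, - 125/3, - 28/15, - 2/3,343,526, 670, 713]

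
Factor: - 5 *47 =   -  5^1*47^1 = - 235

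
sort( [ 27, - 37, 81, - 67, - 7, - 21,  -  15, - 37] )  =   [ - 67, - 37, - 37,-21, - 15 , - 7 , 27,81 ]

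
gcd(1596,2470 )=38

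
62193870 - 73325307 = - 11131437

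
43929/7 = 6275 + 4/7  =  6275.57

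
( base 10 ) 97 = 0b1100001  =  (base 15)67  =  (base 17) 5C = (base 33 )2V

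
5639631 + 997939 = 6637570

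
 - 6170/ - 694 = 3085/347 = 8.89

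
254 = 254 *1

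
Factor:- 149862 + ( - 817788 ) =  - 967650 = - 2^1 *3^1*5^2 * 6451^1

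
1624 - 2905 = -1281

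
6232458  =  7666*813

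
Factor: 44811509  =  571^1*78479^1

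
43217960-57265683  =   - 14047723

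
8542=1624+6918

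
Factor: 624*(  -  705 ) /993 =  -2^4*3^1*5^1 * 13^1*47^1*331^ (-1) = -  146640/331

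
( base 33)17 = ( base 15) 2a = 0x28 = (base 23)1H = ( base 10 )40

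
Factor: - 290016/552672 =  -53/101= -53^1*101^( - 1)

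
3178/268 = 11 + 115/134 = 11.86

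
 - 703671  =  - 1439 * 489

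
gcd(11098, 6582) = 2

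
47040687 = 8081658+38959029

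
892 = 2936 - 2044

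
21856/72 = 2732/9=303.56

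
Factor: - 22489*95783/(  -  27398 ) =2^(-1 )*7^ ( - 1 ) * 19^( - 1 )*43^1* 103^ (-1 )*523^1*95783^1 = 2154063887/27398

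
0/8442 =0 = 0.00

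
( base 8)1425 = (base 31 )PE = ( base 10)789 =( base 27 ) 126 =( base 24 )18L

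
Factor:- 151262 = -2^1  *53^1*1427^1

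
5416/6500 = 1354/1625  =  0.83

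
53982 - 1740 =52242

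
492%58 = 28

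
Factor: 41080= 2^3 * 5^1 * 13^1 * 79^1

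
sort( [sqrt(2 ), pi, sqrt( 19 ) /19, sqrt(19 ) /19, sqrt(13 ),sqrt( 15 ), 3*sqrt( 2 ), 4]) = [sqrt(19 ) /19, sqrt(19)/19, sqrt( 2 ),  pi,  sqrt (13 ), sqrt(15), 4, 3*sqrt(2 )]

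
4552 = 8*569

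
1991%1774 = 217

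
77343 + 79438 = 156781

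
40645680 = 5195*7824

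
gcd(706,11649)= 353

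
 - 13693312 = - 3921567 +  - 9771745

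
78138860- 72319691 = 5819169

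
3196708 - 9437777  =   - 6241069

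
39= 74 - 35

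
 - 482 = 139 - 621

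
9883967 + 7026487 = 16910454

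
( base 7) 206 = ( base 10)104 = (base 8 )150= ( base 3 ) 10212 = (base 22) 4g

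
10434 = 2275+8159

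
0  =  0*7685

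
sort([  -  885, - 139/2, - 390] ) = [  -  885, - 390,  -  139/2 ]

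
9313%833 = 150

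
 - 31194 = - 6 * 5199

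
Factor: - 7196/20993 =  - 2^2*257^1*2999^( - 1 ) = - 1028/2999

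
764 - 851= -87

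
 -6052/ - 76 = 1513/19 = 79.63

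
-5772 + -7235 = -13007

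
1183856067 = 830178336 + 353677731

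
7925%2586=167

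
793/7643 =793/7643 = 0.10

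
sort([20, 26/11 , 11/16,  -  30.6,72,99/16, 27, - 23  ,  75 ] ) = [-30.6 ,-23, 11/16,26/11, 99/16,20, 27, 72,75] 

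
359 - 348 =11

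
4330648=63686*68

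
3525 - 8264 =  - 4739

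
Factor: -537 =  - 3^1* 179^1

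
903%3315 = 903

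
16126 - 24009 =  - 7883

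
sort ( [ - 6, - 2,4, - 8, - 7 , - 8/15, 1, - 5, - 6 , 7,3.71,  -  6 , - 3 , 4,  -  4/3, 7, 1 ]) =[ - 8, - 7, - 6,  -  6, - 6, - 5 , - 3,-2, - 4/3, - 8/15, 1, 1, 3.71 , 4, 4 , 7,  7]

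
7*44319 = 310233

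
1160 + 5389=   6549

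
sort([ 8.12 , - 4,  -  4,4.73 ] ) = [ - 4, - 4, 4.73, 8.12] 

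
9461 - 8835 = 626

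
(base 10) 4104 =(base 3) 12122000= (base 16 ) 1008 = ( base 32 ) 408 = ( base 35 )3C9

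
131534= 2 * 65767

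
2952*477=1408104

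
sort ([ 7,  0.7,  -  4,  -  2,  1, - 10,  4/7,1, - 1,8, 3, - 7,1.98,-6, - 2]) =[ - 10 , - 7, - 6, - 4, - 2, - 2, - 1, 4/7, 0.7,1, 1, 1.98,  3, 7, 8] 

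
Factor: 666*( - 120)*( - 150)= 2^5  *  3^4*5^3*37^1= 11988000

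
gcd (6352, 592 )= 16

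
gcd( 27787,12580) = 37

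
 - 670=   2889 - 3559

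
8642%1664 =322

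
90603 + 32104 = 122707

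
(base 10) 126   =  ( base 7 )240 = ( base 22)5G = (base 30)46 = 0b1111110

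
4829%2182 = 465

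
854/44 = 19 + 9/22 = 19.41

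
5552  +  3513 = 9065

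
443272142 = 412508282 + 30763860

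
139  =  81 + 58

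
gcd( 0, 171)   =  171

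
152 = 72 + 80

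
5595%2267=1061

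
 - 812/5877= - 812/5877 = - 0.14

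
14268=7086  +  7182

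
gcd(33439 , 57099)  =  7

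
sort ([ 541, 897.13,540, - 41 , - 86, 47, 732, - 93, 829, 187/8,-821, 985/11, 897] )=[ - 821, - 93,  -  86, - 41, 187/8,  47, 985/11, 540,541, 732 , 829,  897 , 897.13]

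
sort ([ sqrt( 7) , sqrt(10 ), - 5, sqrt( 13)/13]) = [ - 5,sqrt( 13)/13, sqrt( 7 ),sqrt(10)] 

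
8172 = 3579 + 4593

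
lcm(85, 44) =3740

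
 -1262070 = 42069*( - 30)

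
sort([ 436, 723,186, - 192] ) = [ - 192, 186,  436,723] 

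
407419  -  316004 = 91415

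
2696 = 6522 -3826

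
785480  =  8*98185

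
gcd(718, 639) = 1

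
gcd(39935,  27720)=35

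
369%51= 12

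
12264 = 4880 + 7384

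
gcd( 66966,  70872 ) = 6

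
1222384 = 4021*304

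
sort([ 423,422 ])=[422 , 423]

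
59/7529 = 59/7529 = 0.01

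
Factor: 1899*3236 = 6145164= 2^2 * 3^2*211^1*809^1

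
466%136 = 58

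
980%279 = 143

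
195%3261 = 195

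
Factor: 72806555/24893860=2^( - 2)*67^1*151^(  -  1)*8243^(-1)*217333^1 = 14561311/4978772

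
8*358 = 2864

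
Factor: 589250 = 2^1 * 5^3*2357^1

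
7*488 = 3416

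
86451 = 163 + 86288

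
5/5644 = 5/5644 = 0.00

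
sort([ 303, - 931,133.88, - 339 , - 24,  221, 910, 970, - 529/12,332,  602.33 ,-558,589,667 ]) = [ - 931,-558, - 339, - 529/12, - 24, 133.88,  221,303, 332,589,  602.33, 667,  910,970] 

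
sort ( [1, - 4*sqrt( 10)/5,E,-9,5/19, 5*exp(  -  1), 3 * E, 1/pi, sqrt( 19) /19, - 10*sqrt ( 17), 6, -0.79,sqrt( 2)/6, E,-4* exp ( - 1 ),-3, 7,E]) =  [-10*sqrt( 17),  -  9,-3, - 4*sqrt( 10)/5, - 4 * exp(  -  1 ), - 0.79,sqrt(19)/19, sqrt (2) /6,5/19,  1/pi, 1, 5*exp(-1),  E, E, E, 6, 7, 3*E ] 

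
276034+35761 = 311795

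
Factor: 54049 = 54049^1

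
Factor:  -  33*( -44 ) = 2^2*3^1*11^2=1452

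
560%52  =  40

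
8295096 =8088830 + 206266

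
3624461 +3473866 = 7098327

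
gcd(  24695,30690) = 55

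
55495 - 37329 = 18166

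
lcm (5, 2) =10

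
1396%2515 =1396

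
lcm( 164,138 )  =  11316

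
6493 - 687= 5806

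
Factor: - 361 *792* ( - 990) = 283052880  =  2^4*3^4* 5^1 * 11^2*19^2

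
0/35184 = 0 = 0.00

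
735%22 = 9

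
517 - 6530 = - 6013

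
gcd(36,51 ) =3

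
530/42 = 265/21=12.62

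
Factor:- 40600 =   -  2^3*5^2 * 7^1*29^1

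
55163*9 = 496467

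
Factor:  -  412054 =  - 2^1*206027^1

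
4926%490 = 26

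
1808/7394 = 904/3697  =  0.24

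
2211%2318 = 2211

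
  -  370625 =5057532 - 5428157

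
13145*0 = 0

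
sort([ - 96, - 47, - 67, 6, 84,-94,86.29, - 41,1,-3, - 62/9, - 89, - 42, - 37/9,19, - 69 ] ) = [ - 96, - 94 , - 89, - 69,- 67 , -47, - 42, - 41, - 62/9, - 37/9, - 3, 1,  6,  19,  84, 86.29]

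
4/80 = 1/20 =0.05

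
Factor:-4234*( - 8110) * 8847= 303785985780= 2^2*3^2*5^1*29^1*73^1 * 811^1*983^1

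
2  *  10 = 20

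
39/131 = 39/131 = 0.30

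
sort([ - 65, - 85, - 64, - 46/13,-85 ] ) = [-85, - 85,-65, - 64, -46/13]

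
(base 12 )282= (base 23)gi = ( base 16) 182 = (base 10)386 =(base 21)i8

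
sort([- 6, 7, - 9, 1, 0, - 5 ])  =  [-9, - 6, - 5, 0, 1, 7]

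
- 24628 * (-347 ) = 8545916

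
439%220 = 219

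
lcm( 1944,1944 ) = 1944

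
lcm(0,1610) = 0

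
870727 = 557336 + 313391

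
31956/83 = 385 + 1/83 =385.01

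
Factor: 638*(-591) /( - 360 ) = 2^(-2 )*3^(-1 )*5^( - 1)*11^1*29^1*197^1=62843/60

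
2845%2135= 710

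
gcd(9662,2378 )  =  2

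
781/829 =781/829 = 0.94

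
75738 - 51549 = 24189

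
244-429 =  - 185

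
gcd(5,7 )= 1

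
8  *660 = 5280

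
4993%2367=259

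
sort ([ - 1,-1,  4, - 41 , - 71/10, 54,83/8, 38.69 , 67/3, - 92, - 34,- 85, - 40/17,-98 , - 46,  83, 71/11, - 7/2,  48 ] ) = [ - 98, - 92, - 85, - 46,- 41, - 34, - 71/10, - 7/2, - 40/17, - 1, - 1  ,  4,71/11 , 83/8,  67/3,38.69, 48,54, 83]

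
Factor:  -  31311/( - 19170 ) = 49/30 = 2^(- 1 )*3^( - 1)*5^( - 1 )*7^2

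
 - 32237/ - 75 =32237/75 = 429.83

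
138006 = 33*4182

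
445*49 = 21805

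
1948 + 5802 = 7750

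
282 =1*282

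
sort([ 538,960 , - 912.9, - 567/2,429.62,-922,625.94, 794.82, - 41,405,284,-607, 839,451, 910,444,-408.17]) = [- 922 ,- 912.9 , - 607,-408.17,-567/2, - 41, 284, 405,429.62,444,451, 538 , 625.94, 794.82,839, 910,960 ]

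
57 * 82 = 4674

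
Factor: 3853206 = 2^1*3^2 * 7^1*53^1*577^1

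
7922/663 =11+37/39 = 11.95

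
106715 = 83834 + 22881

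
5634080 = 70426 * 80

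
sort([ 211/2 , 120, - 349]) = [ - 349, 211/2,120 ]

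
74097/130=74097/130 = 569.98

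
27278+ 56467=83745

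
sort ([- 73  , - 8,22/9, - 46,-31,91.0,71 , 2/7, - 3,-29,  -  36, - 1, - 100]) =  [ - 100 ,-73 , - 46, - 36, - 31, - 29, - 8, - 3, - 1,2/7,22/9,71,  91.0]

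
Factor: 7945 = 5^1*7^1* 227^1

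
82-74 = 8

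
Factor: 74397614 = 2^1*37198807^1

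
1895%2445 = 1895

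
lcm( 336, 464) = 9744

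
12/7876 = 3/1969 = 0.00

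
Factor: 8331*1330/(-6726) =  - 5^1*7^1*59^( - 1)*2777^1 = - 97195/59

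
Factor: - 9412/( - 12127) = 2^2*13^1 * 67^( - 1) = 52/67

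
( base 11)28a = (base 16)154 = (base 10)340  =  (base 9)417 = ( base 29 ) BL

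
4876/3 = 1625 + 1/3 = 1625.33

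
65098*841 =54747418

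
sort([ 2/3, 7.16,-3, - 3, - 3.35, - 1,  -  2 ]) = [  -  3.35, - 3, - 3, - 2, - 1, 2/3,7.16 ]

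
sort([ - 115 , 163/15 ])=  [ - 115, 163/15 ] 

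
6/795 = 2/265 = 0.01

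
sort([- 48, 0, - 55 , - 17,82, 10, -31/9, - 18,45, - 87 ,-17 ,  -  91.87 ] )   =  [  -  91.87, - 87,-55, - 48,- 18,-17, - 17, - 31/9,0,10, 45,82] 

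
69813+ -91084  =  -21271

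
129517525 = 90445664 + 39071861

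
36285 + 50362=86647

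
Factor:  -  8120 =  - 2^3 * 5^1*7^1 * 29^1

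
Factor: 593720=2^3*5^1*14843^1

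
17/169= 17/169 = 0.10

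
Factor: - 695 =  - 5^1*139^1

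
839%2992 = 839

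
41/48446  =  41/48446 = 0.00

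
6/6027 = 2/2009 = 0.00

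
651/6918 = 217/2306 = 0.09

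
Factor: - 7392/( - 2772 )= 8/3=2^3*3^(- 1) 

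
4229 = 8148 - 3919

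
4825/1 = 4825 = 4825.00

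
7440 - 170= 7270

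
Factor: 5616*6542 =36739872 = 2^5 * 3^3*13^1*3271^1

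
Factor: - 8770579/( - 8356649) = 7^( - 1)*509^1 * 599^( - 1 )*1993^( - 1)*17231^1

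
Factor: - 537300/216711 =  - 2^2*3^1*5^2*11^(-2)  =  - 300/121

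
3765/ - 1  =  -3765/1 = - 3765.00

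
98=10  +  88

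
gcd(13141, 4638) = 773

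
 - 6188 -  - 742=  - 5446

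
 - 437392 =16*( - 27337)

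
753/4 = 753/4 = 188.25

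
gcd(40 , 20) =20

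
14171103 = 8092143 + 6078960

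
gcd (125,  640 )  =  5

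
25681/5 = 5136 +1/5 =5136.20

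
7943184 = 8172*972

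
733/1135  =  733/1135 = 0.65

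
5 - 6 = -1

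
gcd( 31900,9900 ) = 1100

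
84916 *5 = 424580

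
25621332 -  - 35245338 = 60866670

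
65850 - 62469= 3381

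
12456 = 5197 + 7259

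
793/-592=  - 2  +  391/592=- 1.34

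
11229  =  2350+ 8879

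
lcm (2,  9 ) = 18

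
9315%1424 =771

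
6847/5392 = 1 + 1455/5392 = 1.27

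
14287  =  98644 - 84357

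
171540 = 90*1906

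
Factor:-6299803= - 6299803^1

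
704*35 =24640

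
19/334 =19/334 = 0.06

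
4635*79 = 366165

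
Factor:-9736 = -2^3* 1217^1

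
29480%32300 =29480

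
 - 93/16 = -93/16 = - 5.81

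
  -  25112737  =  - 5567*4511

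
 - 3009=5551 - 8560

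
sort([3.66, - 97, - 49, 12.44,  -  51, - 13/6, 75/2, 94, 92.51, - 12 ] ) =[ - 97,- 51, - 49,- 12, - 13/6, 3.66, 12.44, 75/2, 92.51, 94 ]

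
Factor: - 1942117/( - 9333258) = 2^( - 1)*3^( - 1)* 11^(-1 )*83^1*23399^1*141413^(-1 ) 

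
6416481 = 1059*6059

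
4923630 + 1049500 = 5973130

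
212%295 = 212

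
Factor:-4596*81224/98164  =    -  2^3*3^1*13^1*23^( - 1)  *  71^1 * 97^( - 1)*383^1  =  - 8484216/2231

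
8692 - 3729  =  4963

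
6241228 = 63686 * 98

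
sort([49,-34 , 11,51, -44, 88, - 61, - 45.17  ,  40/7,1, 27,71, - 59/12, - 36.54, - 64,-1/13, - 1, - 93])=[-93, - 64, - 61, - 45.17, - 44, - 36.54,-34, - 59/12, - 1,-1/13,1, 40/7,11,27,  49,51,71, 88 ] 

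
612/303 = 2 + 2/101 = 2.02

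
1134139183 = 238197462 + 895941721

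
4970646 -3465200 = 1505446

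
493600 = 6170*80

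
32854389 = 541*60729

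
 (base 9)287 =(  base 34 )73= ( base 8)361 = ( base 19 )cd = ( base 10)241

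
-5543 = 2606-8149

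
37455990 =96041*390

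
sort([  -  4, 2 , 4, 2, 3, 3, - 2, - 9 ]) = [ - 9, - 4, - 2,2,2, 3, 3, 4 ]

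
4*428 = 1712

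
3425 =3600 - 175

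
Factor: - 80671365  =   -3^2*5^1 * 223^1*8039^1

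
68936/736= 93+61/92 = 93.66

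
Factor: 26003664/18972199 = 2^4* 3^2*89^1*2029^1*18972199^( - 1 )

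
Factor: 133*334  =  2^1 * 7^1*19^1*167^1 = 44422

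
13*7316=95108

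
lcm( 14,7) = 14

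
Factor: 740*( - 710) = -2^3*5^2*37^1*71^1 = - 525400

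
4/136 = 1/34 = 0.03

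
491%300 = 191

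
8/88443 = 8/88443 = 0.00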